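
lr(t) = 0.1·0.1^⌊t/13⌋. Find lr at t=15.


n_drops = ⌊15/13⌋ = 1
lr = 0.1·0.1^1 = 0.1·0.1 = 0.01

0.01


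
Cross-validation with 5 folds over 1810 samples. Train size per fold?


Fold size = 1810/5 = 362
Training per fold = 1810 - 362 = 1448

1448


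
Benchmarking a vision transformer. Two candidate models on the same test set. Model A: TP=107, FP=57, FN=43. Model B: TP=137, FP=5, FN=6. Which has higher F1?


Model A: P=107/164=0.6524, R=107/150=0.7133, F1=2PR/(P+R)=2TP/(2TP+FP+FN)=214/314=0.6815
Model B: P=137/142=0.9648, R=137/143=0.958, F1=2PR/(P+R)=2TP/(2TP+FP+FN)=274/285=0.9614
0.6815 < 0.9614 → Model B

Model B


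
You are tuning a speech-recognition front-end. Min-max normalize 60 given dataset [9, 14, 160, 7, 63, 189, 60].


min=7, max=189
(60-7)/(189-7) = 53/182 = 0.2912

0.2912


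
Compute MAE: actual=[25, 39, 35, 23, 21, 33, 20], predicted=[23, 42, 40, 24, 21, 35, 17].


Absolute errors: |25-23|=2, |39-42|=3, |35-40|=5, |23-24|=1, |21-21|=0, |33-35|=2, |20-17|=3
Sum = 16
MAE = 16/7 = 16/7

16/7


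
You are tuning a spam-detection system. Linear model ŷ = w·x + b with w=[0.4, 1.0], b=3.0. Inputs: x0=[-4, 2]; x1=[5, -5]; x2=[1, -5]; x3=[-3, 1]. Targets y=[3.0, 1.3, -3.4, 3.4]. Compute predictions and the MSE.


ŷ0 = (0.4)·(-4) + (1.0)·(2) + 3.0 = 3.4
ŷ1 = (0.4)·(5) + (1.0)·(-5) + 3.0 = 0.0
ŷ2 = (0.4)·(1) + (1.0)·(-5) + 3.0 = -1.6
ŷ3 = (0.4)·(-3) + (1.0)·(1) + 3.0 = 2.8
errors² = [0.16, 1.69, 3.24, 0.36]
MSE = 5.4500/4 = 1.3625

1.3625


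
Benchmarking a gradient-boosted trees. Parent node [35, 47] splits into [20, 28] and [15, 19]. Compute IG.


Parent = [35, 47], H_parent = 0.9845
H_left = 0.9799 (n=48), H_right = 0.99 (n=34)
H_children = (48/82)·0.9799 + (34/82)·0.99 = 0.9841
IG = 0.9845 - 0.9841 = 0.0004

0.0004


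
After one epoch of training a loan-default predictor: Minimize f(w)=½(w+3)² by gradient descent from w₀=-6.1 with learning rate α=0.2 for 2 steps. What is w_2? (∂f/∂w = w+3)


step 1: grad = -6.1+3 = -3.1; w = -6.1 - 0.2·(-3.1) = -5.48
step 2: grad = -5.48+3 = -2.48; w = -5.48 - 0.2·(-2.48) = -4.984

-4.984


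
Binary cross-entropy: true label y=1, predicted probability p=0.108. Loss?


BCE = -[y·ln(p) + (1-y)·ln(1-p)]
= -1·ln(0.108) - 0
= -ln(0.108) = 2.2256

2.2256


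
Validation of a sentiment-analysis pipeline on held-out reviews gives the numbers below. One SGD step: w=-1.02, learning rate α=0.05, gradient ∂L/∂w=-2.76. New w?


w_new = w - α·∇
= -1.02 - 0.05·-2.76
= -1.02 + 0.138
= -0.882

-0.882


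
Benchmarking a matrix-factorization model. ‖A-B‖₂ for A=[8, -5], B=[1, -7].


d = √((8-1)² + (-5+ 7)²)
  = √(49 + 4)
  = √53 = 7.2801

7.2801


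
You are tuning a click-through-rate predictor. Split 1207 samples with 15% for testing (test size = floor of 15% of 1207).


Test = ⌊1207·15/100⌋ = 181
Train = 1207 - 181 = 1026

Train: 1026, Test: 181


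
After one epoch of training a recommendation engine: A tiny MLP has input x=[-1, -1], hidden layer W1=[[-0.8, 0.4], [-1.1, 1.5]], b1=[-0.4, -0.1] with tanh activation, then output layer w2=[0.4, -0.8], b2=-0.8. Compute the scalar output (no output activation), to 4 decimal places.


z1[0] = (-0.8)·(-1) + (0.4)·(-1) - 0.4 = 0.0
z1[1] = (-1.1)·(-1) + (1.5)·(-1) - 0.1 = -0.5
h = tanh(z1) = [0.0, -0.4621]
output = (0.4)·(0.0) + (-0.8)·(-0.4621) - 0.8 = -0.4303

-0.4303


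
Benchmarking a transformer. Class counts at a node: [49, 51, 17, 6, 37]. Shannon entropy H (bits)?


Probabilities: [49/160, 51/160, 17/160, 6/160, 37/160] ≈ [0.3063, 0.3187, 0.1062, 0.0375, 0.2313]
H = -((49/160)·log₂(49/160) + (51/160)·log₂(51/160) + (17/160)·log₂(17/160) + (6/160)·log₂(6/160) + (37/160)·log₂(37/160))
  = 2.0584 bits

2.0584 bits


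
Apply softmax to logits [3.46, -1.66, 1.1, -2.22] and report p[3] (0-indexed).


Exponentials: e^3.46=31.817, e^-1.66=0.1901, e^1.1=3.0042, e^-2.22=0.1086
Sum = 35.1199
Softmax = [0.906, 0.0054, 0.0855, 0.0031]
p[3] = 0.1086/35.1199 = 0.0031

0.0031


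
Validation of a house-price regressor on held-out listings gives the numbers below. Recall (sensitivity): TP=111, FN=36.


Recall = TP/(TP+FN)
= 111/(111+36)
= 111/147 = 75.51%

75.51%


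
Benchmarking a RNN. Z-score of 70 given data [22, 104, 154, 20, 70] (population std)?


μ = 74, σ = 50.8645
z = (70 - 74)/50.8645 = -0.0786

-0.0786


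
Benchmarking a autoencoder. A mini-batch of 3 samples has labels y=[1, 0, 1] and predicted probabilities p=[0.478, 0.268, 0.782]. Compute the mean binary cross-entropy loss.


L[0] = -ln(0.478) = 0.7381
L[1] = -ln(1-0.268) = -ln(0.732) = 0.312
L[2] = -ln(0.782) = 0.2459
mean = (0.7381 + 0.312 + 0.2459)/3 = 0.432

0.432


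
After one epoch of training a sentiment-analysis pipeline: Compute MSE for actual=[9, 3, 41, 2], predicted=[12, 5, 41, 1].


Squared errors: (9-12)²=9, (3-5)²=4, (41-41)²=0, (2-1)²=1
Sum = 14
MSE = 14/4 = 7/2

7/2


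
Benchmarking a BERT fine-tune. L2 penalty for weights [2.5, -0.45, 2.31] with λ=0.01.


‖w‖₂² = (2.5)² + (-0.45)² + (2.31)²
     = 6.25 + 0.2025 + 5.3361
     = 11.7886
λ·‖w‖₂² = 0.01·11.7886 = 0.117886

0.117886


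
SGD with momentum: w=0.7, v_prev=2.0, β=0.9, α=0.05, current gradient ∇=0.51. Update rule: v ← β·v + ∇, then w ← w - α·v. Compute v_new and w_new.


v_new = 0.9·2.0 + 0.51 = 1.8 + 0.51 = 2.31
w_new = 0.7 - 0.05·2.31 = 0.7 - 0.1155 = 0.5845

v_new=2.31, w_new=0.5845


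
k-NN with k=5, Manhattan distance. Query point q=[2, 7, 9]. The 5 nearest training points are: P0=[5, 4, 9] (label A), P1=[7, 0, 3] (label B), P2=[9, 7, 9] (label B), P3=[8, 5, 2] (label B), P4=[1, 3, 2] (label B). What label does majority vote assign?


d(q,P0) = 6  (label A)
d(q,P1) = 18  (label B)
d(q,P2) = 7  (label B)
d(q,P3) = 15  (label B)
d(q,P4) = 12  (label B)
Votes: A=1, B=4
Majority → B

B


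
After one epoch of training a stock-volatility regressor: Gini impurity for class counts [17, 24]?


Probabilities: [17/41, 24/41] ≈ [0.4146, 0.5854]
Σpᵢ² = (289 + 576)/41² = 865/1681
Gini = 1 - Σpᵢ² = 1 - 865/1681 = 0.4854

0.4854


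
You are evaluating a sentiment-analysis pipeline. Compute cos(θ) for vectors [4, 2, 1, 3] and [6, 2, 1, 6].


A·B = 4·6 + 2·2 + 1·1 + 3·6 = 47
‖A‖ = √30 = 5.4772, ‖B‖ = √77 = 8.775
cos = 47/(√30·√77) = 47/√2310 = 0.9779

0.9779


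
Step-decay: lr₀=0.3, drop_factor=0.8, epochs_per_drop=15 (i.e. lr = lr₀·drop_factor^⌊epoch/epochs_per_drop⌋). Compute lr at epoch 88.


n_drops = ⌊88/15⌋ = 5
lr = 0.3·0.8^5 = 0.3·0.32768 = 0.098304

0.098304


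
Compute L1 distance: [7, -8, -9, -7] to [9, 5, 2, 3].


d = |7-9| + |-8-5| + |-9-2| + |-7-3|
  = 2 + 13 + 11 + 10
  = 36

36


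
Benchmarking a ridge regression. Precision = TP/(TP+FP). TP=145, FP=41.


Precision = TP/(TP+FP)
= 145/(145+41)
= 145/186 = 77.96%

77.96%


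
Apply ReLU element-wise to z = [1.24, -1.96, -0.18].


ReLU(1.24) = max(0, 1.24) = 1.24
ReLU(-1.96) = max(0, -1.96) = 0.0
ReLU(-0.18) = max(0, -0.18) = 0.0
result = [1.24, 0.0, 0.0]

[1.24, 0.0, 0.0]


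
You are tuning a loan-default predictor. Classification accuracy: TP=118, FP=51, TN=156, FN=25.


Accuracy = (TP+TN)/(TP+TN+FP+FN)
= (118+156)/(350)
= 274/350 = 78.29%

78.29%


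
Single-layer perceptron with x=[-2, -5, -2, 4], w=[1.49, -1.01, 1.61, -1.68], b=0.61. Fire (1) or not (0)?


z = (-2)·(1.49) + (-5)·(-1.01) + (-2)·(1.61) + (4)·(-1.68) + 0.61
  = -7.26
step(z) = 0 (z<0)

0


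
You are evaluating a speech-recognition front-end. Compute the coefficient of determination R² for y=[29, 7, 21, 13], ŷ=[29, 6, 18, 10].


ȳ = 17.5
SS_res = Σ(y-ŷ)² = 19
SS_tot = Σ(y-ȳ)² = 275
R² = 1 - SS_res/SS_tot = 1 - 0.0691 = 0.9309

0.9309


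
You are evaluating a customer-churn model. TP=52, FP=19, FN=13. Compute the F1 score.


Precision = 52/71 = 0.7324
Recall = 52/65 = 0.8
F1 = 2·P·R/(P+R) = 2·TP/(2·TP+FP+FN) = 104/(104+19+13) = 104/136 = 0.7647

0.7647


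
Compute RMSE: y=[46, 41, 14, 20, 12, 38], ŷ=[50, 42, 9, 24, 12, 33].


MSE = 83/6 = 13.8333
RMSE = √(83/6) = 3.7193

3.7193


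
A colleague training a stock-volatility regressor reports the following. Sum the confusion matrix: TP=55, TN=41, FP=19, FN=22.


Total = TP + TN + FP + FN
= 55 + 41 + 19 + 22
= 137
(Predicted positive: 74, predicted negative: 63)

137


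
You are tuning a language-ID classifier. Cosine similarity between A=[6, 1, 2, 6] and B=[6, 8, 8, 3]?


A·B = 6·6 + 1·8 + 2·8 + 6·3 = 78
‖A‖ = √77 = 8.775, ‖B‖ = √173 = 13.1529
cos = 78/(√77·√173) = 78/√13321 = 0.6758

0.6758


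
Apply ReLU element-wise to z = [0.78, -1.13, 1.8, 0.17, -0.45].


ReLU(0.78) = max(0, 0.78) = 0.78
ReLU(-1.13) = max(0, -1.13) = 0.0
ReLU(1.8) = max(0, 1.8) = 1.8
ReLU(0.17) = max(0, 0.17) = 0.17
ReLU(-0.45) = max(0, -0.45) = 0.0
result = [0.78, 0.0, 1.8, 0.17, 0.0]

[0.78, 0.0, 1.8, 0.17, 0.0]


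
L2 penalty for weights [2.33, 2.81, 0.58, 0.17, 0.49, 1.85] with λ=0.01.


‖w‖₂² = (2.33)² + (2.81)² + (0.58)² + (0.17)² + (0.49)² + (1.85)²
     = 5.4289 + 7.8961 + 0.3364 + 0.0289 + 0.2401 + 3.4225
     = 17.3529
λ·‖w‖₂² = 0.01·17.3529 = 0.173529

0.173529


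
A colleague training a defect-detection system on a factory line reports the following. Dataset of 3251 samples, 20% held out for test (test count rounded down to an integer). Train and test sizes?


Test = ⌊3251·20/100⌋ = 650
Train = 3251 - 650 = 2601

Train: 2601, Test: 650


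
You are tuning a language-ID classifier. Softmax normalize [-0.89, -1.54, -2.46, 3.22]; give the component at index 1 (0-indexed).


Exponentials: e^-0.89=0.4107, e^-1.54=0.2144, e^-2.46=0.0854, e^3.22=25.0281
Sum = 25.7386
Softmax = [0.016, 0.0083, 0.0033, 0.9724]
p[1] = 0.2144/25.7386 = 0.0083

0.0083


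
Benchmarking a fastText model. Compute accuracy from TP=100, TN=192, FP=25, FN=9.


Accuracy = (TP+TN)/(TP+TN+FP+FN)
= (100+192)/(326)
= 292/326 = 89.57%

89.57%


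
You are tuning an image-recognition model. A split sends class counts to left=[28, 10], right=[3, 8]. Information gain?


Parent = [31, 18], H_parent = 0.9486
H_left = 0.8315 (n=38), H_right = 0.8454 (n=11)
H_children = (38/49)·0.8315 + (11/49)·0.8454 = 0.8346
IG = 0.9486 - 0.8346 = 0.114

0.114


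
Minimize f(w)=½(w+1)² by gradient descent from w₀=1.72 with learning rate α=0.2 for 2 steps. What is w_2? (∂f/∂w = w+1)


step 1: grad = 1.72+1 = 2.72; w = 1.72 - 0.2·(2.72) = 1.176
step 2: grad = 1.176+1 = 2.176; w = 1.176 - 0.2·(2.176) = 0.7408

0.7408


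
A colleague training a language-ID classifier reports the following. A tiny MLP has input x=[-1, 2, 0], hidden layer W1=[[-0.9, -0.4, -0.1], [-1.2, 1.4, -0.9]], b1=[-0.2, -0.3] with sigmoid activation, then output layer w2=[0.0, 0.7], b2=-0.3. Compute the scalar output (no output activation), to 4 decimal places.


z1[0] = (-0.9)·(-1) + (-0.4)·(2) + (-0.1)·(0) - 0.2 = -0.1
z1[1] = (-1.2)·(-1) + (1.4)·(2) + (-0.9)·(0) - 0.3 = 3.7
h = sigmoid(z1) = [0.475, 0.9759]
output = (0.0)·(0.475) + (0.7)·(0.9759) - 0.3 = 0.3831

0.3831


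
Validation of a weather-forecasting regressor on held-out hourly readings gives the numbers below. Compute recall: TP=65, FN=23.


Recall = TP/(TP+FN)
= 65/(65+23)
= 65/88 = 73.86%

73.86%


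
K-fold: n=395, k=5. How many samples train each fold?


Fold size = 395/5 = 79
Training per fold = 395 - 79 = 316

316


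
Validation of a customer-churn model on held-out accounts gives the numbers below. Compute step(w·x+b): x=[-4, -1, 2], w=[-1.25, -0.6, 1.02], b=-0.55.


z = (-4)·(-1.25) + (-1)·(-0.6) + (2)·(1.02) - 0.55
  = 7.09
step(z) = 1 (z≥0)

1


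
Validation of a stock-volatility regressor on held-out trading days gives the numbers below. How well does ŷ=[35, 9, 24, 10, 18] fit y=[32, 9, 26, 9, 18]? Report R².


ȳ = 18.8
SS_res = Σ(y-ŷ)² = 14
SS_tot = Σ(y-ȳ)² = 418.8
R² = 1 - SS_res/SS_tot = 1 - 0.0334 = 0.9666

0.9666


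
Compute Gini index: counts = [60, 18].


Probabilities: [60/78, 18/78] ≈ [0.7692, 0.2308]
Σpᵢ² = (3600 + 324)/78² = 3924/6084
Gini = 1 - Σpᵢ² = 1 - 3924/6084 = 0.355

0.355


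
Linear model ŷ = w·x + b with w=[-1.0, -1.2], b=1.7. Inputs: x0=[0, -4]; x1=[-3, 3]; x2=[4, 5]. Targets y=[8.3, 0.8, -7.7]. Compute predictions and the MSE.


ŷ0 = (-1.0)·(0) + (-1.2)·(-4) + 1.7 = 6.5
ŷ1 = (-1.0)·(-3) + (-1.2)·(3) + 1.7 = 1.1
ŷ2 = (-1.0)·(4) + (-1.2)·(5) + 1.7 = -8.3
errors² = [3.24, 0.09, 0.36]
MSE = 3.6900/3 = 1.23

1.23


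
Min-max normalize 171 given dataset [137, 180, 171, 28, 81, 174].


min=28, max=180
(171-28)/(180-28) = 143/152 = 0.9408

0.9408


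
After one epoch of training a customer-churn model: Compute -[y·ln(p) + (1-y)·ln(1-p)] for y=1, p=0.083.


BCE = -[y·ln(p) + (1-y)·ln(1-p)]
= -1·ln(0.083) - 0
= -ln(0.083) = 2.4889

2.4889


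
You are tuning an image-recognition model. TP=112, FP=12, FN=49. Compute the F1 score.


Precision = 112/124 = 0.9032
Recall = 112/161 = 0.6957
F1 = 2·P·R/(P+R) = 2·TP/(2·TP+FP+FN) = 224/(224+12+49) = 224/285 = 0.786

0.786


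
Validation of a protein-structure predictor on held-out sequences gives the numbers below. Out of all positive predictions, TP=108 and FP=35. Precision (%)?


Precision = TP/(TP+FP)
= 108/(108+35)
= 108/143 = 75.52%

75.52%


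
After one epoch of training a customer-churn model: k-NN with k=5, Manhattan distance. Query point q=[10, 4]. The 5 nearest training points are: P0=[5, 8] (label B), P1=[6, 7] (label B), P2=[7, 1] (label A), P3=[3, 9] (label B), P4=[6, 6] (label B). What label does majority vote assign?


d(q,P0) = 9  (label B)
d(q,P1) = 7  (label B)
d(q,P2) = 6  (label A)
d(q,P3) = 12  (label B)
d(q,P4) = 6  (label B)
Votes: A=1, B=4
Majority → B

B


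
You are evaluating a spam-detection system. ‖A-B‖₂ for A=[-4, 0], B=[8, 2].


d = √((-4-8)² + (0-2)²)
  = √(144 + 4)
  = √148 = 12.1655

12.1655


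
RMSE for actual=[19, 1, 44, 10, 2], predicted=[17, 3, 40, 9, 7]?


MSE = 50/5 = 10
RMSE = √(50/5) = 3.1623

3.1623


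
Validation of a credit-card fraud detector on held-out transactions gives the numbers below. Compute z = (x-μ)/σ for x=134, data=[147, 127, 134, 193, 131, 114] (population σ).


μ = 141, σ = 25.2124
z = (134 - 141)/25.2124 = -0.2776

-0.2776


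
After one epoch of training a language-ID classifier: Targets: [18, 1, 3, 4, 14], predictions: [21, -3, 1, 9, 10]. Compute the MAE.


Absolute errors: |18-21|=3, |1+ 3|=4, |3-1|=2, |4-9|=5, |14-10|=4
Sum = 18
MAE = 18/5 = 18/5

18/5


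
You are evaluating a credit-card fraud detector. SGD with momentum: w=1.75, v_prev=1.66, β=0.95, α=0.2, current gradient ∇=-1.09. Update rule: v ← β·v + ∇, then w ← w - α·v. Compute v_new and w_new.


v_new = 0.95·1.66 - 1.09 = 1.577 - 1.09 = 0.487
w_new = 1.75 - 0.2·0.487 = 1.75 - 0.0974 = 1.6526

v_new=0.487, w_new=1.6526


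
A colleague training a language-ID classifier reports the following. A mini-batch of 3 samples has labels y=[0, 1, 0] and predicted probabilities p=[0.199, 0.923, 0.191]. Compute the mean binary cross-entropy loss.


L[0] = -ln(1-0.199) = -ln(0.801) = 0.2219
L[1] = -ln(0.923) = 0.0801
L[2] = -ln(1-0.191) = -ln(0.809) = 0.212
mean = (0.2219 + 0.0801 + 0.212)/3 = 0.1713

0.1713


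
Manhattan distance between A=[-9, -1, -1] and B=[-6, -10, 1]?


d = |-9+ 6| + |-1+ 10| + |-1-1|
  = 3 + 9 + 2
  = 14

14


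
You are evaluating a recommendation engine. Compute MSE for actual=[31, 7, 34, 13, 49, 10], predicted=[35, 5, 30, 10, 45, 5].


Squared errors: (31-35)²=16, (7-5)²=4, (34-30)²=16, (13-10)²=9, (49-45)²=16, (10-5)²=25
Sum = 86
MSE = 86/6 = 43/3

43/3


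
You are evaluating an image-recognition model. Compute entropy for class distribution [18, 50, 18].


Probabilities: [18/86, 50/86, 18/86] ≈ [0.2093, 0.5814, 0.2093]
H = -((18/86)·log₂(18/86) + (50/86)·log₂(50/86) + (18/86)·log₂(18/86))
  = 1.3994 bits

1.3994 bits


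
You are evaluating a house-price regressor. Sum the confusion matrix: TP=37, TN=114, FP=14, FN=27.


Total = TP + TN + FP + FN
= 37 + 114 + 14 + 27
= 192
(Predicted positive: 51, predicted negative: 141)

192


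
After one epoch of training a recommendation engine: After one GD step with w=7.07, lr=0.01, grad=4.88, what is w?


w_new = w - α·∇
= 7.07 - 0.01·4.88
= 7.07 - 0.0488
= 7.0212

7.0212


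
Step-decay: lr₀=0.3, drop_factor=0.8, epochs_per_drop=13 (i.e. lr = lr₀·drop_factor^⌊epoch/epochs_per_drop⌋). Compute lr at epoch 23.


n_drops = ⌊23/13⌋ = 1
lr = 0.3·0.8^1 = 0.3·0.8 = 0.24

0.24


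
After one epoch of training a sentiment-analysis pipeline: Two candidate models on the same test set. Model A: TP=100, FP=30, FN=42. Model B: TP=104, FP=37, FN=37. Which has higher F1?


Model A: P=100/130=0.7692, R=100/142=0.7042, F1=2PR/(P+R)=2TP/(2TP+FP+FN)=200/272=0.7353
Model B: P=104/141=0.7376, R=104/141=0.7376, F1=2PR/(P+R)=2TP/(2TP+FP+FN)=208/282=0.7376
0.7353 < 0.7376 → Model B

Model B


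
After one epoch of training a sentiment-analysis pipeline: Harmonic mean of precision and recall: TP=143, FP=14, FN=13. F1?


Precision = 143/157 = 0.9108
Recall = 143/156 = 0.9167
F1 = 2·P·R/(P+R) = 2·TP/(2·TP+FP+FN) = 286/(286+14+13) = 286/313 = 0.9137

0.9137


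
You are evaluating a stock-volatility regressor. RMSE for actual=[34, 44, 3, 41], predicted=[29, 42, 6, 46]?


MSE = 63/4 = 15.75
RMSE = √(63/4) = 3.9686

3.9686


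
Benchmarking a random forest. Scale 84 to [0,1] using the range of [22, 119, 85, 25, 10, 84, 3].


min=3, max=119
(84-3)/(119-3) = 81/116 = 0.6983

0.6983


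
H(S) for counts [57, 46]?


Probabilities: [57/103, 46/103] ≈ [0.5534, 0.4466]
H = -((57/103)·log₂(57/103) + (46/103)·log₂(46/103))
  = 0.9918 bits

0.9918 bits


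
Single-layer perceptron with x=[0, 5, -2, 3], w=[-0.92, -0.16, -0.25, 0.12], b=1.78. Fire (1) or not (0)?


z = (0)·(-0.92) + (5)·(-0.16) + (-2)·(-0.25) + (3)·(0.12) + 1.78
  = 1.84
step(z) = 1 (z≥0)

1


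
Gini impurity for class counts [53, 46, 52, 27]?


Probabilities: [53/178, 46/178, 52/178, 27/178] ≈ [0.2978, 0.2584, 0.2921, 0.1517]
Σpᵢ² = (2809 + 2116 + 2704 + 729)/178² = 8358/31684
Gini = 1 - Σpᵢ² = 1 - 8358/31684 = 0.7362

0.7362


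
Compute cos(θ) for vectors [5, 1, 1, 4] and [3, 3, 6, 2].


A·B = 5·3 + 1·3 + 1·6 + 4·2 = 32
‖A‖ = √43 = 6.5574, ‖B‖ = √58 = 7.6158
cos = 32/(√43·√58) = 32/√2494 = 0.6408

0.6408


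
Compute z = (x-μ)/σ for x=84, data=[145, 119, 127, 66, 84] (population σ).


μ = 108.2, σ = 28.951
z = (84 - 108.2)/28.951 = -0.8359

-0.8359


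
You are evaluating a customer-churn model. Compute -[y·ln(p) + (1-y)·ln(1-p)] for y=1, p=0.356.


BCE = -[y·ln(p) + (1-y)·ln(1-p)]
= -1·ln(0.356) - 0
= -ln(0.356) = 1.0328

1.0328


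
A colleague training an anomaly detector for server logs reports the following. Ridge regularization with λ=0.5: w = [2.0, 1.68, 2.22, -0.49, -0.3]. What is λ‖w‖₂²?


‖w‖₂² = (2.0)² + (1.68)² + (2.22)² + (-0.49)² + (-0.3)²
     = 4 + 2.8224 + 4.9284 + 0.2401 + 0.09
     = 12.0809
λ·‖w‖₂² = 0.5·12.0809 = 6.04045

6.04045


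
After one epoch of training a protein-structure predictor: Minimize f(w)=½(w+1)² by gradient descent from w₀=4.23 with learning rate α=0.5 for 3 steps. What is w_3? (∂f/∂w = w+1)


step 1: grad = 4.23+1 = 5.23; w = 4.23 - 0.5·(5.23) = 1.615
step 2: grad = 1.615+1 = 2.615; w = 1.615 - 0.5·(2.615) = 0.3075
step 3: grad = 0.3075+1 = 1.3075; w = 0.3075 - 0.5·(1.3075) = -0.34625

-0.34625


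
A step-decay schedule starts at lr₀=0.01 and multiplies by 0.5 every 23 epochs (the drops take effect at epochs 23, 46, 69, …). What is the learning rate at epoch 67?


n_drops = ⌊67/23⌋ = 2
lr = 0.01·0.5^2 = 0.01·0.25 = 0.0025

0.0025


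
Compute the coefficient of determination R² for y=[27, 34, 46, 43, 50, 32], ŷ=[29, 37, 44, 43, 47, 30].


ȳ = 38.6667
SS_res = Σ(y-ŷ)² = 30
SS_tot = Σ(y-ȳ)² = 403.33
R² = 1 - SS_res/SS_tot = 1 - 0.0744 = 0.9256

0.9256


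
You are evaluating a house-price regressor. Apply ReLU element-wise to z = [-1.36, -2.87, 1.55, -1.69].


ReLU(-1.36) = max(0, -1.36) = 0.0
ReLU(-2.87) = max(0, -2.87) = 0.0
ReLU(1.55) = max(0, 1.55) = 1.55
ReLU(-1.69) = max(0, -1.69) = 0.0
result = [0.0, 0.0, 1.55, 0.0]

[0.0, 0.0, 1.55, 0.0]


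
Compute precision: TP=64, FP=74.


Precision = TP/(TP+FP)
= 64/(64+74)
= 64/138 = 46.38%

46.38%


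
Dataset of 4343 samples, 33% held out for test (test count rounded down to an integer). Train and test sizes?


Test = ⌊4343·33/100⌋ = 1433
Train = 4343 - 1433 = 2910

Train: 2910, Test: 1433


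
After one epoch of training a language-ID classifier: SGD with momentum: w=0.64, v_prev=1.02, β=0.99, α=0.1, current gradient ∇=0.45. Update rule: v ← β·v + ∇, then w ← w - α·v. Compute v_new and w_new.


v_new = 0.99·1.02 + 0.45 = 1.0098 + 0.45 = 1.4598
w_new = 0.64 - 0.1·1.4598 = 0.64 - 0.14598 = 0.49402

v_new=1.4598, w_new=0.49402


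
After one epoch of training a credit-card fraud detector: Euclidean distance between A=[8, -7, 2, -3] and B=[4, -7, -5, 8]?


d = √((8-4)² + (-7+ 7)² + (2+ 5)² + (-3-8)²)
  = √(16 + 0 + 49 + 121)
  = √186 = 13.6382

13.6382


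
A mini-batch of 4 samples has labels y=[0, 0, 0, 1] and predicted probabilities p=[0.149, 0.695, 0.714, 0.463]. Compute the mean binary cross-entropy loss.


L[0] = -ln(1-0.149) = -ln(0.851) = 0.1613
L[1] = -ln(1-0.695) = -ln(0.305) = 1.1874
L[2] = -ln(1-0.714) = -ln(0.286) = 1.2518
L[3] = -ln(0.463) = 0.77
mean = (0.1613 + 1.1874 + 1.2518 + 0.77)/4 = 0.8426

0.8426


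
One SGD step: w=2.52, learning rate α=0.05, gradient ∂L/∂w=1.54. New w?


w_new = w - α·∇
= 2.52 - 0.05·1.54
= 2.52 - 0.077
= 2.443

2.443


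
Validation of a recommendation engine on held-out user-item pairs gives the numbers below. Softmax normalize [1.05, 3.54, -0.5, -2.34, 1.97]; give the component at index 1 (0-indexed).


Exponentials: e^1.05=2.8577, e^3.54=34.4669, e^-0.5=0.6065, e^-2.34=0.0963, e^1.97=7.1707
Sum = 45.1981
Softmax = [0.0632, 0.7626, 0.0134, 0.0021, 0.1586]
p[1] = 34.4669/45.1981 = 0.7626

0.7626


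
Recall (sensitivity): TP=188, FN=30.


Recall = TP/(TP+FN)
= 188/(188+30)
= 188/218 = 86.24%

86.24%


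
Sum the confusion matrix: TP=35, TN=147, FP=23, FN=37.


Total = TP + TN + FP + FN
= 35 + 147 + 23 + 37
= 242
(Predicted positive: 58, predicted negative: 184)

242


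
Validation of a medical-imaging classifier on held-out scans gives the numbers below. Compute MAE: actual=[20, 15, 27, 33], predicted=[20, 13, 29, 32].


Absolute errors: |20-20|=0, |15-13|=2, |27-29|=2, |33-32|=1
Sum = 5
MAE = 5/4 = 5/4

5/4


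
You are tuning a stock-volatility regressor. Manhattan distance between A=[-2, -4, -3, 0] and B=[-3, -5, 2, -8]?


d = |-2+ 3| + |-4+ 5| + |-3-2| + |0+ 8|
  = 1 + 1 + 5 + 8
  = 15

15


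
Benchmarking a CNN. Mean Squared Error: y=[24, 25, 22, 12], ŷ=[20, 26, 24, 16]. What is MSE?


Squared errors: (24-20)²=16, (25-26)²=1, (22-24)²=4, (12-16)²=16
Sum = 37
MSE = 37/4 = 37/4

37/4


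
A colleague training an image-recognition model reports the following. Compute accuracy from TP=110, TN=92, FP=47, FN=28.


Accuracy = (TP+TN)/(TP+TN+FP+FN)
= (110+92)/(277)
= 202/277 = 72.92%

72.92%


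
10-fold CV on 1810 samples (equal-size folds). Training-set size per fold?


Fold size = 1810/10 = 181
Training per fold = 1810 - 181 = 1629

1629


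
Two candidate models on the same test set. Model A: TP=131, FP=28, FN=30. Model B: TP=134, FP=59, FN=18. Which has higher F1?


Model A: P=131/159=0.8239, R=131/161=0.8137, F1=2PR/(P+R)=2TP/(2TP+FP+FN)=262/320=0.8187
Model B: P=134/193=0.6943, R=134/152=0.8816, F1=2PR/(P+R)=2TP/(2TP+FP+FN)=268/345=0.7768
0.8187 > 0.7768 → Model A

Model A


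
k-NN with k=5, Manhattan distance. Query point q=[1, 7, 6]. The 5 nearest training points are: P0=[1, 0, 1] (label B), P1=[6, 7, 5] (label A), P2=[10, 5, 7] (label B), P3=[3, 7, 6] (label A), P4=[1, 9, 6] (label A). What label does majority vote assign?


d(q,P0) = 12  (label B)
d(q,P1) = 6  (label A)
d(q,P2) = 12  (label B)
d(q,P3) = 2  (label A)
d(q,P4) = 2  (label A)
Votes: A=3, B=2
Majority → A

A


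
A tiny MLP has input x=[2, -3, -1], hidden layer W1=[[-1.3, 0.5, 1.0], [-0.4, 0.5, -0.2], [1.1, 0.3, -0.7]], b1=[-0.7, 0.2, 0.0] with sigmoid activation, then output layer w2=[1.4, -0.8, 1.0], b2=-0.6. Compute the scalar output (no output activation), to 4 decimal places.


z1[0] = (-1.3)·(2) + (0.5)·(-3) + (1.0)·(-1) - 0.7 = -5.8
z1[1] = (-0.4)·(2) + (0.5)·(-3) + (-0.2)·(-1) + 0.2 = -1.9
z1[2] = (1.1)·(2) + (0.3)·(-3) + (-0.7)·(-1) + 0.0 = 2.0
h = sigmoid(z1) = [0.003, 0.1301, 0.8808]
output = (1.4)·(0.003) + (-0.8)·(0.1301) + (1.0)·(0.8808) - 0.6 = 0.1809

0.1809


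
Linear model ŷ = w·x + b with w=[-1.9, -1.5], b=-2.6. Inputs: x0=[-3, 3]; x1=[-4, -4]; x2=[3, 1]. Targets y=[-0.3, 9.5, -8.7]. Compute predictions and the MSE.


ŷ0 = (-1.9)·(-3) + (-1.5)·(3) - 2.6 = -1.4
ŷ1 = (-1.9)·(-4) + (-1.5)·(-4) - 2.6 = 11.0
ŷ2 = (-1.9)·(3) + (-1.5)·(1) - 2.6 = -9.8
errors² = [1.21, 2.25, 1.21]
MSE = 4.6700/3 = 1.5567

1.5567


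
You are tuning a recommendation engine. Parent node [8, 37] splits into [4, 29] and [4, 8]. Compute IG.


Parent = [8, 37], H_parent = 0.6752
H_left = 0.5328 (n=33), H_right = 0.9183 (n=12)
H_children = (33/45)·0.5328 + (12/45)·0.9183 = 0.6356
IG = 0.6752 - 0.6356 = 0.0396

0.0396


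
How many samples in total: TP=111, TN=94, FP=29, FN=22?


Total = TP + TN + FP + FN
= 111 + 94 + 29 + 22
= 256
(Predicted positive: 140, predicted negative: 116)

256


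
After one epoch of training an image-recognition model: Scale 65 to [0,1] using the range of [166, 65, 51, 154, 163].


min=51, max=166
(65-51)/(166-51) = 14/115 = 0.1217

0.1217


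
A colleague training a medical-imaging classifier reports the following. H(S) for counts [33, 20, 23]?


Probabilities: [33/76, 20/76, 23/76] ≈ [0.4342, 0.2632, 0.3026]
H = -((33/76)·log₂(33/76) + (20/76)·log₂(20/76) + (23/76)·log₂(23/76))
  = 1.5513 bits

1.5513 bits


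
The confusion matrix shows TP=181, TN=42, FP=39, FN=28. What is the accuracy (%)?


Accuracy = (TP+TN)/(TP+TN+FP+FN)
= (181+42)/(290)
= 223/290 = 76.9%

76.9%


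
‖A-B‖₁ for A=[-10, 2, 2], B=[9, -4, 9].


d = |-10-9| + |2+ 4| + |2-9|
  = 19 + 6 + 7
  = 32

32


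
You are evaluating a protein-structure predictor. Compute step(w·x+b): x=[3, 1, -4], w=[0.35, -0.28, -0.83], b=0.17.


z = (3)·(0.35) + (1)·(-0.28) + (-4)·(-0.83) + 0.17
  = 4.26
step(z) = 1 (z≥0)

1


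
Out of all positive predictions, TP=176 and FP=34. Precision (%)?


Precision = TP/(TP+FP)
= 176/(176+34)
= 176/210 = 83.81%

83.81%


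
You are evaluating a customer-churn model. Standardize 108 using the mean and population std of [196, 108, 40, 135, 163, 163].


μ = 134.1667, σ = 50.0647
z = (108 - 134.1667)/50.0647 = -0.5227

-0.5227


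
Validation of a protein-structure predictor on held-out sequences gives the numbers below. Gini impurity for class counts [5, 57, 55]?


Probabilities: [5/117, 57/117, 55/117] ≈ [0.0427, 0.4872, 0.4701]
Σpᵢ² = (25 + 3249 + 3025)/117² = 6299/13689
Gini = 1 - Σpᵢ² = 1 - 6299/13689 = 0.5398

0.5398


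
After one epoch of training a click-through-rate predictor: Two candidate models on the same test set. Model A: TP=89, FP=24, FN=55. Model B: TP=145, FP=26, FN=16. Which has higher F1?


Model A: P=89/113=0.7876, R=89/144=0.6181, F1=2PR/(P+R)=2TP/(2TP+FP+FN)=178/257=0.6926
Model B: P=145/171=0.848, R=145/161=0.9006, F1=2PR/(P+R)=2TP/(2TP+FP+FN)=290/332=0.8735
0.6926 < 0.8735 → Model B

Model B


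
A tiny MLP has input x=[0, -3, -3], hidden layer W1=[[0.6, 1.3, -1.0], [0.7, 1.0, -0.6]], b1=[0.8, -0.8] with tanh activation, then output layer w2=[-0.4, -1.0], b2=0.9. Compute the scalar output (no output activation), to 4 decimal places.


z1[0] = (0.6)·(0) + (1.3)·(-3) + (-1.0)·(-3) + 0.8 = -0.1
z1[1] = (0.7)·(0) + (1.0)·(-3) + (-0.6)·(-3) - 0.8 = -2.0
h = tanh(z1) = [-0.0997, -0.964]
output = (-0.4)·(-0.0997) + (-1.0)·(-0.964) + 0.9 = 1.9039

1.9039


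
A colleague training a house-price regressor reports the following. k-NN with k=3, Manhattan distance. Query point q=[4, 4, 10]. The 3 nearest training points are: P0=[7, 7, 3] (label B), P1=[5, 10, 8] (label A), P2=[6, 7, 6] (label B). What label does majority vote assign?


d(q,P0) = 13  (label B)
d(q,P1) = 9  (label A)
d(q,P2) = 9  (label B)
Votes: A=1, B=2
Majority → B

B


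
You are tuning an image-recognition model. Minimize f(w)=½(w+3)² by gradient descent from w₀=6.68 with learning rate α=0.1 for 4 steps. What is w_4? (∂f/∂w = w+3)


step 1: grad = 6.68+3 = 9.68; w = 6.68 - 0.1·(9.68) = 5.712
step 2: grad = 5.712+3 = 8.712; w = 5.712 - 0.1·(8.712) = 4.8408
step 3: grad = 4.8408+3 = 7.8408; w = 4.8408 - 0.1·(7.8408) = 4.05672
step 4: grad = 4.05672+3 = 7.05672; w = 4.05672 - 0.1·(7.05672) = 3.351048

3.351048


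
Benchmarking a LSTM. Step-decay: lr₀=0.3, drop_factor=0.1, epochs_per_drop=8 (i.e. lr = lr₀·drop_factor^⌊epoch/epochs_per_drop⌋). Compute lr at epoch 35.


n_drops = ⌊35/8⌋ = 4
lr = 0.3·0.1^4 = 0.3·0.0001 = 0.00003

0.00003


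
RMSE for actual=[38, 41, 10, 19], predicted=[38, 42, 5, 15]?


MSE = 42/4 = 10.5
RMSE = √(42/4) = 3.2404

3.2404


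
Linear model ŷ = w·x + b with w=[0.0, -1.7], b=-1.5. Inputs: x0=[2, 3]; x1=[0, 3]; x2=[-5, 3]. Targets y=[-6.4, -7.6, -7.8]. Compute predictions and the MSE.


ŷ0 = (0.0)·(2) + (-1.7)·(3) - 1.5 = -6.6
ŷ1 = (0.0)·(0) + (-1.7)·(3) - 1.5 = -6.6
ŷ2 = (0.0)·(-5) + (-1.7)·(3) - 1.5 = -6.6
errors² = [0.04, 1.0, 1.44]
MSE = 2.4800/3 = 0.8267

0.8267


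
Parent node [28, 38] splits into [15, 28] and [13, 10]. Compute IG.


Parent = [28, 38], H_parent = 0.9834
H_left = 0.933 (n=43), H_right = 0.9877 (n=23)
H_children = (43/66)·0.933 + (23/66)·0.9877 = 0.9521
IG = 0.9834 - 0.9521 = 0.0313

0.0313


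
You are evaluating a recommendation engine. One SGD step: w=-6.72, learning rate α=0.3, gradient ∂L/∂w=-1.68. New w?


w_new = w - α·∇
= -6.72 - 0.3·-1.68
= -6.72 + 0.504
= -6.216

-6.216


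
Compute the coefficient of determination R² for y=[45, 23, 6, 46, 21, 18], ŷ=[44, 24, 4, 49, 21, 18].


ȳ = 26.5
SS_res = Σ(y-ŷ)² = 15
SS_tot = Σ(y-ȳ)² = 1257.5
R² = 1 - SS_res/SS_tot = 1 - 0.0119 = 0.9881

0.9881


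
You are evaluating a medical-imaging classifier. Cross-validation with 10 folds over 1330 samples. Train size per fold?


Fold size = 1330/10 = 133
Training per fold = 1330 - 133 = 1197

1197


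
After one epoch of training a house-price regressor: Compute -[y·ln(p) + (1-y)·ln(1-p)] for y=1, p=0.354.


BCE = -[y·ln(p) + (1-y)·ln(1-p)]
= -1·ln(0.354) - 0
= -ln(0.354) = 1.0385

1.0385


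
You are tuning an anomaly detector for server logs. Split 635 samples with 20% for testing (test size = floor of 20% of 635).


Test = ⌊635·20/100⌋ = 127
Train = 635 - 127 = 508

Train: 508, Test: 127


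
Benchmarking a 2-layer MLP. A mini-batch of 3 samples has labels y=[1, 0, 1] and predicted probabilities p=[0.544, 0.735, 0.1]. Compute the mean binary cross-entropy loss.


L[0] = -ln(0.544) = 0.6088
L[1] = -ln(1-0.735) = -ln(0.265) = 1.328
L[2] = -ln(0.1) = 2.3026
mean = (0.6088 + 1.328 + 2.3026)/3 = 1.4131

1.4131


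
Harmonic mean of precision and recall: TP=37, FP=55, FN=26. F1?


Precision = 37/92 = 0.4022
Recall = 37/63 = 0.5873
F1 = 2·P·R/(P+R) = 2·TP/(2·TP+FP+FN) = 74/(74+55+26) = 74/155 = 0.4774

0.4774


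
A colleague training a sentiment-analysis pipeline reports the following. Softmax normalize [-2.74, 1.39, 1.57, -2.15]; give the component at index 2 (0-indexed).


Exponentials: e^-2.74=0.0646, e^1.39=4.0149, e^1.57=4.8066, e^-2.15=0.1165
Sum = 9.0026
Softmax = [0.0072, 0.446, 0.5339, 0.0129]
p[2] = 4.8066/9.0026 = 0.5339

0.5339


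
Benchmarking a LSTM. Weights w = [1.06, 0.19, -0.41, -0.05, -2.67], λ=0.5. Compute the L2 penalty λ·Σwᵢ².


‖w‖₂² = (1.06)² + (0.19)² + (-0.41)² + (-0.05)² + (-2.67)²
     = 1.1236 + 0.0361 + 0.1681 + 0.0025 + 7.1289
     = 8.4592
λ·‖w‖₂² = 0.5·8.4592 = 4.2296

4.2296


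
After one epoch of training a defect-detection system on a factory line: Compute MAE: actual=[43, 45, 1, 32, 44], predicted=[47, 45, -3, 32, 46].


Absolute errors: |43-47|=4, |45-45|=0, |1+ 3|=4, |32-32|=0, |44-46|=2
Sum = 10
MAE = 10/5 = 2

2


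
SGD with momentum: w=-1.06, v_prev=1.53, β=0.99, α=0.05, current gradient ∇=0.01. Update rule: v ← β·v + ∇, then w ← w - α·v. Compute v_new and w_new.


v_new = 0.99·1.53 + 0.01 = 1.5147 + 0.01 = 1.5247
w_new = -1.06 - 0.05·1.5247 = -1.06 - 0.076235 = -1.136235

v_new=1.5247, w_new=-1.136235


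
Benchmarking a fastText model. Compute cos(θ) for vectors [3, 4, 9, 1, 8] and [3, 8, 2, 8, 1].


A·B = 3·3 + 4·8 + 9·2 + 1·8 + 8·1 = 75
‖A‖ = √171 = 13.0767, ‖B‖ = √142 = 11.9164
cos = 75/(√171·√142) = 75/√24282 = 0.4813

0.4813


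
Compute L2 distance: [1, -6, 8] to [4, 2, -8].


d = √((1-4)² + (-6-2)² + (8+ 8)²)
  = √(9 + 64 + 256)
  = √329 = 18.1384

18.1384


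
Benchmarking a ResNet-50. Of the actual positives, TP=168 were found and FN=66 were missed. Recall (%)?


Recall = TP/(TP+FN)
= 168/(168+66)
= 168/234 = 71.79%

71.79%


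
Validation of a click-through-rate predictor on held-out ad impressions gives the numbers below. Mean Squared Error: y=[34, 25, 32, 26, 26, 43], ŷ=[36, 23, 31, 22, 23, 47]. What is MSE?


Squared errors: (34-36)²=4, (25-23)²=4, (32-31)²=1, (26-22)²=16, (26-23)²=9, (43-47)²=16
Sum = 50
MSE = 50/6 = 25/3

25/3


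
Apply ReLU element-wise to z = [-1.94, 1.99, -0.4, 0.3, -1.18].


ReLU(-1.94) = max(0, -1.94) = 0.0
ReLU(1.99) = max(0, 1.99) = 1.99
ReLU(-0.4) = max(0, -0.4) = 0.0
ReLU(0.3) = max(0, 0.3) = 0.3
ReLU(-1.18) = max(0, -1.18) = 0.0
result = [0.0, 1.99, 0.0, 0.3, 0.0]

[0.0, 1.99, 0.0, 0.3, 0.0]


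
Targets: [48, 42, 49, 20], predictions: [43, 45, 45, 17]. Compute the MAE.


Absolute errors: |48-43|=5, |42-45|=3, |49-45|=4, |20-17|=3
Sum = 15
MAE = 15/4 = 15/4

15/4


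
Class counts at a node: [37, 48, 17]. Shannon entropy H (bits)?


Probabilities: [37/102, 48/102, 17/102] ≈ [0.3627, 0.4706, 0.1667]
H = -((37/102)·log₂(37/102) + (48/102)·log₂(48/102) + (17/102)·log₂(17/102))
  = 1.4733 bits

1.4733 bits


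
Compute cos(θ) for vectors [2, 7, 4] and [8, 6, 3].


A·B = 2·8 + 7·6 + 4·3 = 70
‖A‖ = √69 = 8.3066, ‖B‖ = √109 = 10.4403
cos = 70/(√69·√109) = 70/√7521 = 0.8072

0.8072


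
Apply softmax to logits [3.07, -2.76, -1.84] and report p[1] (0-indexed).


Exponentials: e^3.07=21.5419, e^-2.76=0.0633, e^-1.84=0.1588
Sum = 21.764
Softmax = [0.9898, 0.0029, 0.0073]
p[1] = 0.0633/21.764 = 0.0029

0.0029


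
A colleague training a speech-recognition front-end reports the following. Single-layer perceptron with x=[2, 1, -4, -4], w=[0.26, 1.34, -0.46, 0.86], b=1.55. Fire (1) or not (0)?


z = (2)·(0.26) + (1)·(1.34) + (-4)·(-0.46) + (-4)·(0.86) + 1.55
  = 1.81
step(z) = 1 (z≥0)

1


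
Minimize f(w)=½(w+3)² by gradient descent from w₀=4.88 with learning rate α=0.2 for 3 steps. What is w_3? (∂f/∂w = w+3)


step 1: grad = 4.88+3 = 7.88; w = 4.88 - 0.2·(7.88) = 3.304
step 2: grad = 3.304+3 = 6.304; w = 3.304 - 0.2·(6.304) = 2.0432
step 3: grad = 2.0432+3 = 5.0432; w = 2.0432 - 0.2·(5.0432) = 1.03456

1.03456


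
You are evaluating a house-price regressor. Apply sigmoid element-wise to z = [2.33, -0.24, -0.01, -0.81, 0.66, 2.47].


σ(2.33) = 1/(1+e^-2.33) = 0.9113
σ(-0.24) = 1/(1+e^0.24) = 0.4403
σ(-0.01) = 1/(1+e^0.01) = 0.4975
σ(-0.81) = 1/(1+e^0.81) = 0.3079
σ(0.66) = 1/(1+e^-0.66) = 0.6593
σ(2.47) = 1/(1+e^-2.47) = 0.922
result = [0.9113, 0.4403, 0.4975, 0.3079, 0.6593, 0.922]

[0.9113, 0.4403, 0.4975, 0.3079, 0.6593, 0.922]


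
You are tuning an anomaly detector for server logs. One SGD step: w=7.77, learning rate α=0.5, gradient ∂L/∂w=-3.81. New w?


w_new = w - α·∇
= 7.77 - 0.5·-3.81
= 7.77 + 1.905
= 9.675

9.675


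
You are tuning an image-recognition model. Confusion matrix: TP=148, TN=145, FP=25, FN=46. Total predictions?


Total = TP + TN + FP + FN
= 148 + 145 + 25 + 46
= 364
(Predicted positive: 173, predicted negative: 191)

364


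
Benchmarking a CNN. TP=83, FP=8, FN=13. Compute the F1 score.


Precision = 83/91 = 0.9121
Recall = 83/96 = 0.8646
F1 = 2·P·R/(P+R) = 2·TP/(2·TP+FP+FN) = 166/(166+8+13) = 166/187 = 0.8877

0.8877


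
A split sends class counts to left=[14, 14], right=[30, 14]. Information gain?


Parent = [44, 28], H_parent = 0.9641
H_left = 1 (n=28), H_right = 0.9024 (n=44)
H_children = (28/72)·1 + (44/72)·0.9024 = 0.9404
IG = 0.9641 - 0.9404 = 0.0237

0.0237


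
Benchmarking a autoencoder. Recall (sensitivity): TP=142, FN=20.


Recall = TP/(TP+FN)
= 142/(142+20)
= 142/162 = 87.65%

87.65%


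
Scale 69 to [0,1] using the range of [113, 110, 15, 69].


min=15, max=113
(69-15)/(113-15) = 54/98 = 0.551

0.551


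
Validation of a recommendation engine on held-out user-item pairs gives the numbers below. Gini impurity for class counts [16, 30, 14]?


Probabilities: [16/60, 30/60, 14/60] ≈ [0.2667, 0.5, 0.2333]
Σpᵢ² = (256 + 900 + 196)/60² = 1352/3600
Gini = 1 - Σpᵢ² = 1 - 1352/3600 = 0.6244

0.6244


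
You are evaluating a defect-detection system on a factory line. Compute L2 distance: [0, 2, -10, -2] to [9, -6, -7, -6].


d = √((0-9)² + (2+ 6)² + (-10+ 7)² + (-2+ 6)²)
  = √(81 + 64 + 9 + 16)
  = √170 = 13.0384

13.0384


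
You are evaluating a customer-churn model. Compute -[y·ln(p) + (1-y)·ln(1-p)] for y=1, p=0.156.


BCE = -[y·ln(p) + (1-y)·ln(1-p)]
= -1·ln(0.156) - 0
= -ln(0.156) = 1.8579

1.8579


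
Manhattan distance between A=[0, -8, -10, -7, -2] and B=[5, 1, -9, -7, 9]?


d = |0-5| + |-8-1| + |-10+ 9| + |-7+ 7| + |-2-9|
  = 5 + 9 + 1 + 0 + 11
  = 26

26


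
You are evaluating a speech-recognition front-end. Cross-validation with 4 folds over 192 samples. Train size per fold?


Fold size = 192/4 = 48
Training per fold = 192 - 48 = 144

144


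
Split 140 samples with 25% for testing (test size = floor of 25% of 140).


Test = ⌊140·25/100⌋ = 35
Train = 140 - 35 = 105

Train: 105, Test: 35


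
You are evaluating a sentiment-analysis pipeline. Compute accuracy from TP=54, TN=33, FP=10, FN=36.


Accuracy = (TP+TN)/(TP+TN+FP+FN)
= (54+33)/(133)
= 87/133 = 65.41%

65.41%


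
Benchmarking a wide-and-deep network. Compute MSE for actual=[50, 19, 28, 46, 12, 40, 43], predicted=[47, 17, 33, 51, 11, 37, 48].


Squared errors: (50-47)²=9, (19-17)²=4, (28-33)²=25, (46-51)²=25, (12-11)²=1, (40-37)²=9, (43-48)²=25
Sum = 98
MSE = 98/7 = 14

14


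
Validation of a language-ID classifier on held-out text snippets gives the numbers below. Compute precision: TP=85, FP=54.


Precision = TP/(TP+FP)
= 85/(85+54)
= 85/139 = 61.15%

61.15%


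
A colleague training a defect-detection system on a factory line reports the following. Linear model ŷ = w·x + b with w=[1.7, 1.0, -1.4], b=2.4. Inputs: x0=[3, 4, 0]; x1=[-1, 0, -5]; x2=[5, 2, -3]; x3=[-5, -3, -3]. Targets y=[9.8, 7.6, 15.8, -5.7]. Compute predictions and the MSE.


ŷ0 = (1.7)·(3) + (1.0)·(4) + (-1.4)·(0) + 2.4 = 11.5
ŷ1 = (1.7)·(-1) + (1.0)·(0) + (-1.4)·(-5) + 2.4 = 7.7
ŷ2 = (1.7)·(5) + (1.0)·(2) + (-1.4)·(-3) + 2.4 = 17.1
ŷ3 = (1.7)·(-5) + (1.0)·(-3) + (-1.4)·(-3) + 2.4 = -4.9
errors² = [2.89, 0.01, 1.69, 0.64]
MSE = 5.2300/4 = 1.3075

1.3075
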